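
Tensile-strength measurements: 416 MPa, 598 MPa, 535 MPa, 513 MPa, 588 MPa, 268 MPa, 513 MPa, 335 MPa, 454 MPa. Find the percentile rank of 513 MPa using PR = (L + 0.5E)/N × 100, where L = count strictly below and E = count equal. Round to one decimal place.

N = 9.
Strictly below 513: 4. Equal to 513: 2.
PR = (4 + 0.5·2)/9 × 100 = 55.6

55.6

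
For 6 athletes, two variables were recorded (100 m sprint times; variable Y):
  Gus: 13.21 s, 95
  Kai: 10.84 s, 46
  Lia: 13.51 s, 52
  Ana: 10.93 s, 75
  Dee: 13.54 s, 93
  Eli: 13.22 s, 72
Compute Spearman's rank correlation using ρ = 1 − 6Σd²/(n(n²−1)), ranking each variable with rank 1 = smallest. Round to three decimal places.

Ranks of variable 1: 3, 1, 5, 2, 6, 4
Ranks of variable 2: 6, 1, 2, 4, 5, 3
d = r₁ − r₂: -3, 0, 3, -2, 1, 1
d²: 9, 0, 9, 4, 1, 1; Σd² = 24
ρ = 1 − 6·24/(6·35) = 1 − 144/210 = 0.314

0.314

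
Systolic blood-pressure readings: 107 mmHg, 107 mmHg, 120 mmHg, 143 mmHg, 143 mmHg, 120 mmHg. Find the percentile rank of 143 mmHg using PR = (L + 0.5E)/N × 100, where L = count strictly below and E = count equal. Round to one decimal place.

83.3

N = 6.
Strictly below 143: 4. Equal to 143: 2.
PR = (4 + 0.5·2)/6 × 100 = 83.3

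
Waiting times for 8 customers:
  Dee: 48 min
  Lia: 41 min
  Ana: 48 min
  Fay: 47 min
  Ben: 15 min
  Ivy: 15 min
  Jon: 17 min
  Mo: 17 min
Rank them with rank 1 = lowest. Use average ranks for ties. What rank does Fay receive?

6

Sorted (ascending): 15, 15, 17, 17, 41, 47, 48, 48
The 2 values of 15 occupy positions 1–2 → average rank (1+2)/2 = 1.5.
The 2 values of 17 occupy positions 3–4 → average rank (3+4)/2 = 3.5.
The 2 values of 48 occupy positions 7–8 → average rank (7+8)/2 = 7.5.
Fay has value 47 min → rank 6.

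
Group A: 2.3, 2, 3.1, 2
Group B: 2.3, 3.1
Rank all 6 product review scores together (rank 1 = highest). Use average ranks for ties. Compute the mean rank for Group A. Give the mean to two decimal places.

4.00

Sorted (descending): 3.1, 3.1, 2.3, 2.3, 2, 2
The 2 values of 3.1 occupy positions 1–2 → average rank (1+2)/2 = 1.5.
The 2 values of 2.3 occupy positions 3–4 → average rank (3+4)/2 = 3.5.
The 2 values of 2 occupy positions 5–6 → average rank (5+6)/2 = 5.5.
Group A values → pooled ranks: 2.3→3.5, 2→5.5, 3.1→1.5, 2→5.5
Mean rank = (3.5 + 5.5 + 1.5 + 5.5) / 4 = 4.00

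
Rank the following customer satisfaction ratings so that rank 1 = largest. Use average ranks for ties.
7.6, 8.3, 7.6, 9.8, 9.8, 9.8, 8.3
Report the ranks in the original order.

6.5, 4.5, 6.5, 2, 2, 2, 4.5

Sorted (descending): 9.8, 9.8, 9.8, 8.3, 8.3, 7.6, 7.6
The 3 values of 9.8 occupy positions 1–3 → average rank 2.
The 2 values of 8.3 occupy positions 4–5 → average rank (4+5)/2 = 4.5.
The 2 values of 7.6 occupy positions 6–7 → average rank (6+7)/2 = 6.5.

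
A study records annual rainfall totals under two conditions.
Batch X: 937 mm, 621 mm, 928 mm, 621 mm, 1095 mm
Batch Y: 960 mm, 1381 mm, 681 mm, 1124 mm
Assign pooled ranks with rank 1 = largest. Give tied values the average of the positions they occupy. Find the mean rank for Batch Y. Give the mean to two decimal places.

Sorted (descending): 1381, 1124, 1095, 960, 937, 928, 681, 621, 621
The 2 values of 621 occupy positions 8–9 → average rank (8+9)/2 = 8.5.
Batch Y values → pooled ranks: 960→4, 1381→1, 681→7, 1124→2
Mean rank = (4 + 1 + 7 + 2) / 4 = 3.50

3.50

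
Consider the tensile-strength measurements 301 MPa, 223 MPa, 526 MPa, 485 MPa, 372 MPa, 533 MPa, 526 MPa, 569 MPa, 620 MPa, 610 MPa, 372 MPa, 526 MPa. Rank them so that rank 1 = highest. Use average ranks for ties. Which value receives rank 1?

620

Sorted (descending): 620, 610, 569, 533, 526, 526, 526, 485, 372, 372, 301, 223
The 3 values of 526 occupy positions 5–7 → average rank 6.
The 2 values of 372 occupy positions 9–10 → average rank (9+10)/2 = 9.5.
Rank 1 → value 620.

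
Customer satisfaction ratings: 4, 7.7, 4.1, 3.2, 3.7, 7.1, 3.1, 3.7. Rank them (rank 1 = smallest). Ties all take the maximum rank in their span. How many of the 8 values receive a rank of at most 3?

2

Sorted (ascending): 3.1, 3.2, 3.7, 3.7, 4, 4.1, 7.1, 7.7
The 2 values of 3.7 occupy positions 3–4 → each gets rank 4.
Ranks ≤ 3: {1, 2} → 2 values.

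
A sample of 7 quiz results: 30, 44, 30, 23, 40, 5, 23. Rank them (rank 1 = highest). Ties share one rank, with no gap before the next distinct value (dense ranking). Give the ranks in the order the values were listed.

3, 1, 3, 4, 2, 5, 4

Sorted (descending): 44, 40, 30, 30, 23, 23, 5
The 2 values of 30 share dense rank 3.
The 2 values of 23 share dense rank 4.
Remaining distinct values take the next consecutive integers.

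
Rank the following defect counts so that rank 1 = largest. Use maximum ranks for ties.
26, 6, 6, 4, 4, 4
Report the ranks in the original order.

Sorted (descending): 26, 6, 6, 4, 4, 4
The 2 values of 6 occupy positions 2–3 → each gets rank 3.
The 3 values of 4 occupy positions 4–6 → each gets rank 6.

1, 3, 3, 6, 6, 6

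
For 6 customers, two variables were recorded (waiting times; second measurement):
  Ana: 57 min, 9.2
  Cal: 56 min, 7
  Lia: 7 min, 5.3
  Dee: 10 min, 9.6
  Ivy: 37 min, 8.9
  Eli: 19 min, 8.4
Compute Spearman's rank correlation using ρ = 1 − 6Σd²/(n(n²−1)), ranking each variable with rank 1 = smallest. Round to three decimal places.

Ranks of variable 1: 6, 5, 1, 2, 4, 3
Ranks of variable 2: 5, 2, 1, 6, 4, 3
d = r₁ − r₂: 1, 3, 0, -4, 0, 0
d²: 1, 9, 0, 16, 0, 0; Σd² = 26
ρ = 1 − 6·26/(6·35) = 1 − 156/210 = 0.257

0.257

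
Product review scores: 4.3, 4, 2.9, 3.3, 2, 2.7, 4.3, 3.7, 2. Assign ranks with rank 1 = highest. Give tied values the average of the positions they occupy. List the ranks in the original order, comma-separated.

Sorted (descending): 4.3, 4.3, 4, 3.7, 3.3, 2.9, 2.7, 2, 2
The 2 values of 4.3 occupy positions 1–2 → average rank (1+2)/2 = 1.5.
The 2 values of 2 occupy positions 8–9 → average rank (8+9)/2 = 8.5.

1.5, 3, 6, 5, 8.5, 7, 1.5, 4, 8.5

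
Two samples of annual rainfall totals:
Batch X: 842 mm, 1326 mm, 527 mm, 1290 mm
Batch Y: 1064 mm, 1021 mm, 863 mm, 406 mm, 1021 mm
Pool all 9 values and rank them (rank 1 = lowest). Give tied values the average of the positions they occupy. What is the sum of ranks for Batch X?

Sorted (ascending): 406, 527, 842, 863, 1021, 1021, 1064, 1290, 1326
The 2 values of 1021 occupy positions 5–6 → average rank (5+6)/2 = 5.5.
Batch X values → pooled ranks: 842→3, 1326→9, 527→2, 1290→8
Rank sum = 3 + 9 + 2 + 8 = 22

22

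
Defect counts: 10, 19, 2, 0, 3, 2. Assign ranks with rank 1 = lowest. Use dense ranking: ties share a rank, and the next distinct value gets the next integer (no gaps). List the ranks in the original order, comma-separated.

4, 5, 2, 1, 3, 2

Sorted (ascending): 0, 2, 2, 3, 10, 19
The 2 values of 2 share dense rank 2.
Remaining distinct values take the next consecutive integers.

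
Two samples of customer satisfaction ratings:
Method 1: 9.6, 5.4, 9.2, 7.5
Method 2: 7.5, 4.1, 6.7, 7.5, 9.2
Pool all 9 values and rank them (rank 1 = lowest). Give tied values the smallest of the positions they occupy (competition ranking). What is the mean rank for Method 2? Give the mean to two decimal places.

3.80

Sorted (ascending): 4.1, 5.4, 6.7, 7.5, 7.5, 7.5, 9.2, 9.2, 9.6
The 3 values of 7.5 occupy positions 4–6 → each gets rank 4.
The 2 values of 9.2 occupy positions 7–8 → each gets rank 7.
Method 2 values → pooled ranks: 7.5→4, 4.1→1, 6.7→3, 7.5→4, 9.2→7
Mean rank = (4 + 1 + 3 + 4 + 7) / 5 = 3.80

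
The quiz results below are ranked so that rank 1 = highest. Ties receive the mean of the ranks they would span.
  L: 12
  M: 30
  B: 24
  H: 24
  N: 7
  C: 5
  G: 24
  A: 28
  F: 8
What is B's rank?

4

Sorted (descending): 30, 28, 24, 24, 24, 12, 8, 7, 5
The 3 values of 24 occupy positions 3–5 → average rank 4.
B has value 24 → rank 4.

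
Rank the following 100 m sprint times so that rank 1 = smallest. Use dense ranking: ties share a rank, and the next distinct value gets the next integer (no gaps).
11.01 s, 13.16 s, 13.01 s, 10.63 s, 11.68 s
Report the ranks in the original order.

2, 5, 4, 1, 3

Sorted (ascending): 10.63, 11.01, 11.68, 13.01, 13.16
No ties — each value takes its position as its rank.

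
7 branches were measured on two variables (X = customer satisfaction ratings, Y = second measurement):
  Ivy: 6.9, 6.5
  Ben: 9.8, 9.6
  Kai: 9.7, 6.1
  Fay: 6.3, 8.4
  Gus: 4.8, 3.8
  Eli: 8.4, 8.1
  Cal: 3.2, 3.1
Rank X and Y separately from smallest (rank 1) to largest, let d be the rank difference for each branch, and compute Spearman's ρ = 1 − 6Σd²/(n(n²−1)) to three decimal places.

0.679

Ranks of variable 1: 4, 7, 6, 3, 2, 5, 1
Ranks of variable 2: 4, 7, 3, 6, 2, 5, 1
d = r₁ − r₂: 0, 0, 3, -3, 0, 0, 0
d²: 0, 0, 9, 9, 0, 0, 0; Σd² = 18
ρ = 1 − 6·18/(7·48) = 1 − 108/336 = 0.679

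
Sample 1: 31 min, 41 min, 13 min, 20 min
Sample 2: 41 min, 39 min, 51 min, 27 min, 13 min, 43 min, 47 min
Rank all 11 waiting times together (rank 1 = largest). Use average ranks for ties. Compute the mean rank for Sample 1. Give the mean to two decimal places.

Sorted (descending): 51, 47, 43, 41, 41, 39, 31, 27, 20, 13, 13
The 2 values of 41 occupy positions 4–5 → average rank (4+5)/2 = 4.5.
The 2 values of 13 occupy positions 10–11 → average rank (10+11)/2 = 10.5.
Sample 1 values → pooled ranks: 31→7, 41→4.5, 13→10.5, 20→9
Mean rank = (7 + 4.5 + 10.5 + 9) / 4 = 7.75

7.75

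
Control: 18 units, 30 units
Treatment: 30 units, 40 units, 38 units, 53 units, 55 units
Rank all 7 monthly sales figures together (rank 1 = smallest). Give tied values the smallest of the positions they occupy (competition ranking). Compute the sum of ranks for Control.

3

Sorted (ascending): 18, 30, 30, 38, 40, 53, 55
The 2 values of 30 occupy positions 2–3 → each gets rank 2.
Control values → pooled ranks: 18→1, 30→2
Rank sum = 1 + 2 = 3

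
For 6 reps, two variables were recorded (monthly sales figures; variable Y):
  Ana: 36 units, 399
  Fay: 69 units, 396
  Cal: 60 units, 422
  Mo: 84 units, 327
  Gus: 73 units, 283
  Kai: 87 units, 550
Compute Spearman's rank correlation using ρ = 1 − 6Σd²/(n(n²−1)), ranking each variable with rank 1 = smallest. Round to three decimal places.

Ranks of variable 1: 1, 3, 2, 5, 4, 6
Ranks of variable 2: 4, 3, 5, 2, 1, 6
d = r₁ − r₂: -3, 0, -3, 3, 3, 0
d²: 9, 0, 9, 9, 9, 0; Σd² = 36
ρ = 1 − 6·36/(6·35) = 1 − 216/210 = -0.029

-0.029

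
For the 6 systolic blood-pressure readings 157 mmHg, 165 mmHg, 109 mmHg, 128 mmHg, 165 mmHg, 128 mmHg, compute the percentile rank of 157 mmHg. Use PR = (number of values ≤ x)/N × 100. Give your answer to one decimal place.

66.7

N = 6.
Strictly below 157: 3. Equal to 157: 1.
PR = 4/6 × 100 = 66.7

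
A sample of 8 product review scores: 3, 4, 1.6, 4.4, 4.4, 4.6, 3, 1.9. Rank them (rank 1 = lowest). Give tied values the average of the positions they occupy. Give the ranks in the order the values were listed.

Sorted (ascending): 1.6, 1.9, 3, 3, 4, 4.4, 4.4, 4.6
The 2 values of 3 occupy positions 3–4 → average rank (3+4)/2 = 3.5.
The 2 values of 4.4 occupy positions 6–7 → average rank (6+7)/2 = 6.5.

3.5, 5, 1, 6.5, 6.5, 8, 3.5, 2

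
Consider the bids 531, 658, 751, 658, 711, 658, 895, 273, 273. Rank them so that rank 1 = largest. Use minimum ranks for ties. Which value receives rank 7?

Sorted (descending): 895, 751, 711, 658, 658, 658, 531, 273, 273
The 3 values of 658 occupy positions 4–6 → each gets rank 4.
The 2 values of 273 occupy positions 8–9 → each gets rank 8.
Rank 7 → value 531.

531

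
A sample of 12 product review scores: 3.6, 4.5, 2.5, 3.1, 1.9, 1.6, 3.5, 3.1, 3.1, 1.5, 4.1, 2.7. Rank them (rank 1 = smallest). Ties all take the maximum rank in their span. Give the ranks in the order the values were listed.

Sorted (ascending): 1.5, 1.6, 1.9, 2.5, 2.7, 3.1, 3.1, 3.1, 3.5, 3.6, 4.1, 4.5
The 3 values of 3.1 occupy positions 6–8 → each gets rank 8.

10, 12, 4, 8, 3, 2, 9, 8, 8, 1, 11, 5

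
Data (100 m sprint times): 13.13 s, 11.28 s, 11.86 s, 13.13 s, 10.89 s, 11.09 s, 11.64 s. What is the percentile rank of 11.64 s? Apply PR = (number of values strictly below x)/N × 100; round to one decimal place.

42.9

N = 7.
Strictly below 11.64: 3. Equal to 11.64: 1.
PR = 3/7 × 100 = 42.9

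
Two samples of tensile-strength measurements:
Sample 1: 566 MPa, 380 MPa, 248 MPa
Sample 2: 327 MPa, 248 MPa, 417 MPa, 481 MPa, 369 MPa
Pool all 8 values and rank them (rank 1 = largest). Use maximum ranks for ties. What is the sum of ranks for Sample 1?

Sorted (descending): 566, 481, 417, 380, 369, 327, 248, 248
The 2 values of 248 occupy positions 7–8 → each gets rank 8.
Sample 1 values → pooled ranks: 566→1, 380→4, 248→8
Rank sum = 1 + 4 + 8 = 13

13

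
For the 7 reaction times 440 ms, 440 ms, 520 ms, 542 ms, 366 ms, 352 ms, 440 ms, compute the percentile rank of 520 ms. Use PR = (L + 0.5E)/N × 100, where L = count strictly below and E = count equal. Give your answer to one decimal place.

N = 7.
Strictly below 520: 5. Equal to 520: 1.
PR = (5 + 0.5·1)/7 × 100 = 78.6

78.6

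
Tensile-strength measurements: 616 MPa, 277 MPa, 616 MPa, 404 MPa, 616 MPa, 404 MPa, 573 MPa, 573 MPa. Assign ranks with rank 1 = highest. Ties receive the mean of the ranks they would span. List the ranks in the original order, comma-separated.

Sorted (descending): 616, 616, 616, 573, 573, 404, 404, 277
The 3 values of 616 occupy positions 1–3 → average rank 2.
The 2 values of 573 occupy positions 4–5 → average rank (4+5)/2 = 4.5.
The 2 values of 404 occupy positions 6–7 → average rank (6+7)/2 = 6.5.

2, 8, 2, 6.5, 2, 6.5, 4.5, 4.5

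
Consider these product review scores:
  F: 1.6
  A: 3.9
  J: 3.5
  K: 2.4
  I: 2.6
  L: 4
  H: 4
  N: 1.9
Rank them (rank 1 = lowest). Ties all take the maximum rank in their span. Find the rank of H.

8

Sorted (ascending): 1.6, 1.9, 2.4, 2.6, 3.5, 3.9, 4, 4
The 2 values of 4 occupy positions 7–8 → each gets rank 8.
H has value 4 → rank 8.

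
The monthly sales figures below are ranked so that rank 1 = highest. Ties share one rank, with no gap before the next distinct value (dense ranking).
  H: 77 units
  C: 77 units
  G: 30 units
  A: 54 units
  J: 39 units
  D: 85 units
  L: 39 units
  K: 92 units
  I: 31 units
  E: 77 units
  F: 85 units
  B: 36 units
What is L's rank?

Sorted (descending): 92, 85, 85, 77, 77, 77, 54, 39, 39, 36, 31, 30
The 2 values of 85 share dense rank 2.
The 3 values of 77 share dense rank 3.
The 2 values of 39 share dense rank 5.
Remaining distinct values take the next consecutive integers.
L has value 39 units → rank 5.

5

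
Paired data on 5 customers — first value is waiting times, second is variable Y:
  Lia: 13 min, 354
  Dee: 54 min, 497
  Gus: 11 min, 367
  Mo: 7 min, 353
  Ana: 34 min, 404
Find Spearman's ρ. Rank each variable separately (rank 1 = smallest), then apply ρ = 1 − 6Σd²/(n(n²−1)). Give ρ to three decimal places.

Ranks of variable 1: 3, 5, 2, 1, 4
Ranks of variable 2: 2, 5, 3, 1, 4
d = r₁ − r₂: 1, 0, -1, 0, 0
d²: 1, 0, 1, 0, 0; Σd² = 2
ρ = 1 − 6·2/(5·24) = 1 − 12/120 = 0.900

0.900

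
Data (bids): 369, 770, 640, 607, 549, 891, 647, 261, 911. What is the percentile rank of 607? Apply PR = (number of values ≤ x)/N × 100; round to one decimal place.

44.4

N = 9.
Strictly below 607: 3. Equal to 607: 1.
PR = 4/9 × 100 = 44.4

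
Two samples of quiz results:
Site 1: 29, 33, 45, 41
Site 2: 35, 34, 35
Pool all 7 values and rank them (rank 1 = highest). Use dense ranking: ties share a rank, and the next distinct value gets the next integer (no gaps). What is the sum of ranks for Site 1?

Sorted (descending): 45, 41, 35, 35, 34, 33, 29
The 2 values of 35 share dense rank 3.
Remaining distinct values take the next consecutive integers.
Site 1 values → pooled ranks: 29→6, 33→5, 45→1, 41→2
Rank sum = 6 + 5 + 1 + 2 = 14

14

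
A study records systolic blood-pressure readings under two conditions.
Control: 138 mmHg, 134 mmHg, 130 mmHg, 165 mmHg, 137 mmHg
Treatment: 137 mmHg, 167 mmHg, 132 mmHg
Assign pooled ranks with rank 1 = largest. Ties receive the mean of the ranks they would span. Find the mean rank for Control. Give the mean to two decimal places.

Sorted (descending): 167, 165, 138, 137, 137, 134, 132, 130
The 2 values of 137 occupy positions 4–5 → average rank (4+5)/2 = 4.5.
Control values → pooled ranks: 138→3, 134→6, 130→8, 165→2, 137→4.5
Mean rank = (3 + 6 + 8 + 2 + 4.5) / 5 = 4.70

4.70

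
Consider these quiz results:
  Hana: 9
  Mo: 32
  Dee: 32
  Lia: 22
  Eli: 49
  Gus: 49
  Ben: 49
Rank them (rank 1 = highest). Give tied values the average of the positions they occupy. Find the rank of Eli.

2

Sorted (descending): 49, 49, 49, 32, 32, 22, 9
The 3 values of 49 occupy positions 1–3 → average rank 2.
The 2 values of 32 occupy positions 4–5 → average rank (4+5)/2 = 4.5.
Eli has value 49 → rank 2.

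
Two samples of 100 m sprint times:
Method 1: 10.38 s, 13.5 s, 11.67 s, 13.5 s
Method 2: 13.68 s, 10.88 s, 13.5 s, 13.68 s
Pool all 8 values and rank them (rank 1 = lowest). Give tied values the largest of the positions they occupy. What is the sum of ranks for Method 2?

Sorted (ascending): 10.38, 10.88, 11.67, 13.5, 13.5, 13.5, 13.68, 13.68
The 3 values of 13.5 occupy positions 4–6 → each gets rank 6.
The 2 values of 13.68 occupy positions 7–8 → each gets rank 8.
Method 2 values → pooled ranks: 13.68→8, 10.88→2, 13.5→6, 13.68→8
Rank sum = 8 + 2 + 6 + 8 = 24

24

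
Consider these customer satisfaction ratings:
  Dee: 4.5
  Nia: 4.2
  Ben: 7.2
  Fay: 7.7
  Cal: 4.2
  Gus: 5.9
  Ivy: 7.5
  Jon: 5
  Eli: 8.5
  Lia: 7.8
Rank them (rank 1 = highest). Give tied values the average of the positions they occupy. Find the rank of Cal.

9.5

Sorted (descending): 8.5, 7.8, 7.7, 7.5, 7.2, 5.9, 5, 4.5, 4.2, 4.2
The 2 values of 4.2 occupy positions 9–10 → average rank (9+10)/2 = 9.5.
Cal has value 4.2 → rank 9.5.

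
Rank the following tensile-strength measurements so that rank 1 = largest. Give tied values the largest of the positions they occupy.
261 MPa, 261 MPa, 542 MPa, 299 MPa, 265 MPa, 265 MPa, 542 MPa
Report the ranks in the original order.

7, 7, 2, 3, 5, 5, 2

Sorted (descending): 542, 542, 299, 265, 265, 261, 261
The 2 values of 542 occupy positions 1–2 → each gets rank 2.
The 2 values of 265 occupy positions 4–5 → each gets rank 5.
The 2 values of 261 occupy positions 6–7 → each gets rank 7.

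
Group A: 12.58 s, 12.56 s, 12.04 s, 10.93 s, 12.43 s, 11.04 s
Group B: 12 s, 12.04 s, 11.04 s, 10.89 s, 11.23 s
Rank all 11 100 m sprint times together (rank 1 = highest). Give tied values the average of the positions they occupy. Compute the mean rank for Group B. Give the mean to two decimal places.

7.40

Sorted (descending): 12.58, 12.56, 12.43, 12.04, 12.04, 12, 11.23, 11.04, 11.04, 10.93, 10.89
The 2 values of 12.04 occupy positions 4–5 → average rank (4+5)/2 = 4.5.
The 2 values of 11.04 occupy positions 8–9 → average rank (8+9)/2 = 8.5.
Group B values → pooled ranks: 12→6, 12.04→4.5, 11.04→8.5, 10.89→11, 11.23→7
Mean rank = (6 + 4.5 + 8.5 + 11 + 7) / 5 = 7.40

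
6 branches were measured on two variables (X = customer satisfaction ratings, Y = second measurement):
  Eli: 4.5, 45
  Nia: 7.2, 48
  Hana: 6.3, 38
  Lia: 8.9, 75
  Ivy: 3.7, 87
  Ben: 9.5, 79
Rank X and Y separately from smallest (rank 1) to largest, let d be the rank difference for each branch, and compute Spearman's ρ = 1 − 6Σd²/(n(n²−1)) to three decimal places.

Ranks of variable 1: 2, 4, 3, 5, 1, 6
Ranks of variable 2: 2, 3, 1, 4, 6, 5
d = r₁ − r₂: 0, 1, 2, 1, -5, 1
d²: 0, 1, 4, 1, 25, 1; Σd² = 32
ρ = 1 − 6·32/(6·35) = 1 − 192/210 = 0.086

0.086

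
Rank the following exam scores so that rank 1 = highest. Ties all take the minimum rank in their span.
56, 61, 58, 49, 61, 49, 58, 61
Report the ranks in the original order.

Sorted (descending): 61, 61, 61, 58, 58, 56, 49, 49
The 3 values of 61 occupy positions 1–3 → each gets rank 1.
The 2 values of 58 occupy positions 4–5 → each gets rank 4.
The 2 values of 49 occupy positions 7–8 → each gets rank 7.

6, 1, 4, 7, 1, 7, 4, 1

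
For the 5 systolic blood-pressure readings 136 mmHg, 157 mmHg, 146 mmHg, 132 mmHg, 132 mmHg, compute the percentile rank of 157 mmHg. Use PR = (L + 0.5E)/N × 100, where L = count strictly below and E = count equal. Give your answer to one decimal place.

N = 5.
Strictly below 157: 4. Equal to 157: 1.
PR = (4 + 0.5·1)/5 × 100 = 90.0

90.0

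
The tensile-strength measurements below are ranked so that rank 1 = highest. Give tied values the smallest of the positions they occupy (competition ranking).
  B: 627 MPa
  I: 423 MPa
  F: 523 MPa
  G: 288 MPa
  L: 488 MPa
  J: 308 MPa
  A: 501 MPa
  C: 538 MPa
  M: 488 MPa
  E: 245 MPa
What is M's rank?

Sorted (descending): 627, 538, 523, 501, 488, 488, 423, 308, 288, 245
The 2 values of 488 occupy positions 5–6 → each gets rank 5.
M has value 488 MPa → rank 5.

5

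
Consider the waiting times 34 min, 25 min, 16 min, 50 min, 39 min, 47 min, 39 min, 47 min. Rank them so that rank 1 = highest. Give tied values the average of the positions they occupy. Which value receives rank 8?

16

Sorted (descending): 50, 47, 47, 39, 39, 34, 25, 16
The 2 values of 47 occupy positions 2–3 → average rank (2+3)/2 = 2.5.
The 2 values of 39 occupy positions 4–5 → average rank (4+5)/2 = 4.5.
Rank 8 → value 16.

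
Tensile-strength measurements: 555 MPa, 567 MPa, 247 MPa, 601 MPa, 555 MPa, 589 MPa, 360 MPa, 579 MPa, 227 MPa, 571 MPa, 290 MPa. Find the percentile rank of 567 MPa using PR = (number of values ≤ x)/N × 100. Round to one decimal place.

63.6

N = 11.
Strictly below 567: 6. Equal to 567: 1.
PR = 7/11 × 100 = 63.6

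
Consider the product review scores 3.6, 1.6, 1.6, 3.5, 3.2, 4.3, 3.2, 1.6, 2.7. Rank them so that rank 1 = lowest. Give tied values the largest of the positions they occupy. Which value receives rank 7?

Sorted (ascending): 1.6, 1.6, 1.6, 2.7, 3.2, 3.2, 3.5, 3.6, 4.3
The 3 values of 1.6 occupy positions 1–3 → each gets rank 3.
The 2 values of 3.2 occupy positions 5–6 → each gets rank 6.
Rank 7 → value 3.5.

3.5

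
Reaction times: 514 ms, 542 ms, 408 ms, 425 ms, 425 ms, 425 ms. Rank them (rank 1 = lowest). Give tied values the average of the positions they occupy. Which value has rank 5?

514

Sorted (ascending): 408, 425, 425, 425, 514, 542
The 3 values of 425 occupy positions 2–4 → average rank 3.
Rank 5 → value 514.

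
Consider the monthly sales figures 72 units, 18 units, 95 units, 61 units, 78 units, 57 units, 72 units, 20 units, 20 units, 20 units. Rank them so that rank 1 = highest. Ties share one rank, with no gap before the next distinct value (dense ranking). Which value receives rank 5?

Sorted (descending): 95, 78, 72, 72, 61, 57, 20, 20, 20, 18
The 2 values of 72 share dense rank 3.
The 3 values of 20 share dense rank 6.
Remaining distinct values take the next consecutive integers.
Rank 5 → value 57.

57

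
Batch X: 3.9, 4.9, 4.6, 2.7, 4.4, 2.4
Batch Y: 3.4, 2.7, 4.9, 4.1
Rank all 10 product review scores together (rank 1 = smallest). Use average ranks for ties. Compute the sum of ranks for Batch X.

33

Sorted (ascending): 2.4, 2.7, 2.7, 3.4, 3.9, 4.1, 4.4, 4.6, 4.9, 4.9
The 2 values of 2.7 occupy positions 2–3 → average rank (2+3)/2 = 2.5.
The 2 values of 4.9 occupy positions 9–10 → average rank (9+10)/2 = 9.5.
Batch X values → pooled ranks: 3.9→5, 4.9→9.5, 4.6→8, 2.7→2.5, 4.4→7, 2.4→1
Rank sum = 5 + 9.5 + 8 + 2.5 + 7 + 1 = 33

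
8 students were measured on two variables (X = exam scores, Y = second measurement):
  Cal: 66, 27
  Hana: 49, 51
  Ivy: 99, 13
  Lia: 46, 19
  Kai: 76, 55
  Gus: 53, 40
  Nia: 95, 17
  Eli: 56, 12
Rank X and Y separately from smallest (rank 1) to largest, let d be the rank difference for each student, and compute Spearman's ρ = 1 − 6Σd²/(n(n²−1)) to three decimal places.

-0.286

Ranks of variable 1: 5, 2, 8, 1, 6, 3, 7, 4
Ranks of variable 2: 5, 7, 2, 4, 8, 6, 3, 1
d = r₁ − r₂: 0, -5, 6, -3, -2, -3, 4, 3
d²: 0, 25, 36, 9, 4, 9, 16, 9; Σd² = 108
ρ = 1 − 6·108/(8·63) = 1 − 648/504 = -0.286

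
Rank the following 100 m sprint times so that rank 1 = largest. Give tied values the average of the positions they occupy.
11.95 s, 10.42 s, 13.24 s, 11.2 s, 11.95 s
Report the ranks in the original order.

Sorted (descending): 13.24, 11.95, 11.95, 11.2, 10.42
The 2 values of 11.95 occupy positions 2–3 → average rank (2+3)/2 = 2.5.

2.5, 5, 1, 4, 2.5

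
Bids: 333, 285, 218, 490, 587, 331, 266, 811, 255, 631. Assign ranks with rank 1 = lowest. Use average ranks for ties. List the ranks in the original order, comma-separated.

6, 4, 1, 7, 8, 5, 3, 10, 2, 9

Sorted (ascending): 218, 255, 266, 285, 331, 333, 490, 587, 631, 811
No ties — each value takes its position as its rank.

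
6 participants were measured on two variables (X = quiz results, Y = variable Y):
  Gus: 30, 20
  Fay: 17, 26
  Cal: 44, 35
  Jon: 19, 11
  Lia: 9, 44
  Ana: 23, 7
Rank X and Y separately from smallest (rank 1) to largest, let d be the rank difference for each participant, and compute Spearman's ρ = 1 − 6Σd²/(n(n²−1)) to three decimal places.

Ranks of variable 1: 5, 2, 6, 3, 1, 4
Ranks of variable 2: 3, 4, 5, 2, 6, 1
d = r₁ − r₂: 2, -2, 1, 1, -5, 3
d²: 4, 4, 1, 1, 25, 9; Σd² = 44
ρ = 1 − 6·44/(6·35) = 1 − 264/210 = -0.257

-0.257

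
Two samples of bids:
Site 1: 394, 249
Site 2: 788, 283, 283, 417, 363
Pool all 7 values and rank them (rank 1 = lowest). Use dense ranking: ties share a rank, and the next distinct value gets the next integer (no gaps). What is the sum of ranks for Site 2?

Sorted (ascending): 249, 283, 283, 363, 394, 417, 788
The 2 values of 283 share dense rank 2.
Remaining distinct values take the next consecutive integers.
Site 2 values → pooled ranks: 788→6, 283→2, 283→2, 417→5, 363→3
Rank sum = 6 + 2 + 2 + 5 + 3 = 18

18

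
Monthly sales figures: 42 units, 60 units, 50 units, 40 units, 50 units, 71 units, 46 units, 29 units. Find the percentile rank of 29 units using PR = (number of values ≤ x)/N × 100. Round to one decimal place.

12.5

N = 8.
Strictly below 29: 0. Equal to 29: 1.
PR = 1/8 × 100 = 12.5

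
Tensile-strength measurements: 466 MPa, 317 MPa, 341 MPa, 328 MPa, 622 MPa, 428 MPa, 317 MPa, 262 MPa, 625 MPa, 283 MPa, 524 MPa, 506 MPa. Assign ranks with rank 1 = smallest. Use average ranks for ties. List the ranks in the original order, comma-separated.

8, 3.5, 6, 5, 11, 7, 3.5, 1, 12, 2, 10, 9

Sorted (ascending): 262, 283, 317, 317, 328, 341, 428, 466, 506, 524, 622, 625
The 2 values of 317 occupy positions 3–4 → average rank (3+4)/2 = 3.5.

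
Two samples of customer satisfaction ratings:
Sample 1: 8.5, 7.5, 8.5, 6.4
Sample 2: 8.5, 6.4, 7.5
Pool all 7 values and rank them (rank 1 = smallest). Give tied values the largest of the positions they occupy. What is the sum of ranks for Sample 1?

20

Sorted (ascending): 6.4, 6.4, 7.5, 7.5, 8.5, 8.5, 8.5
The 2 values of 6.4 occupy positions 1–2 → each gets rank 2.
The 2 values of 7.5 occupy positions 3–4 → each gets rank 4.
The 3 values of 8.5 occupy positions 5–7 → each gets rank 7.
Sample 1 values → pooled ranks: 8.5→7, 7.5→4, 8.5→7, 6.4→2
Rank sum = 7 + 4 + 7 + 2 = 20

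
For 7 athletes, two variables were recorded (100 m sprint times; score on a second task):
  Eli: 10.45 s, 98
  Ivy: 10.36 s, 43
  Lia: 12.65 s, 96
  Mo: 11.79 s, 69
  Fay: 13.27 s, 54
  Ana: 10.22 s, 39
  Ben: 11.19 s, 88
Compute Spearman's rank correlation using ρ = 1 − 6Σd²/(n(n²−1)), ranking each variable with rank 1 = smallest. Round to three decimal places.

Ranks of variable 1: 3, 2, 6, 5, 7, 1, 4
Ranks of variable 2: 7, 2, 6, 4, 3, 1, 5
d = r₁ − r₂: -4, 0, 0, 1, 4, 0, -1
d²: 16, 0, 0, 1, 16, 0, 1; Σd² = 34
ρ = 1 − 6·34/(7·48) = 1 − 204/336 = 0.393

0.393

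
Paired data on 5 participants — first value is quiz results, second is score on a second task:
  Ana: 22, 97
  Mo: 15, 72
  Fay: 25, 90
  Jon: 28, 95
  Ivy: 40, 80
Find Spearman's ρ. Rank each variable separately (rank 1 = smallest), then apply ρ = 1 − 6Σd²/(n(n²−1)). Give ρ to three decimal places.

0.100

Ranks of variable 1: 2, 1, 3, 4, 5
Ranks of variable 2: 5, 1, 3, 4, 2
d = r₁ − r₂: -3, 0, 0, 0, 3
d²: 9, 0, 0, 0, 9; Σd² = 18
ρ = 1 − 6·18/(5·24) = 1 − 108/120 = 0.100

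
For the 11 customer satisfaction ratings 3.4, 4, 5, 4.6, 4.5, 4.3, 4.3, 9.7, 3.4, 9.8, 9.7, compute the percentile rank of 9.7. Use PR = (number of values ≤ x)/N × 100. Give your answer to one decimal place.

90.9

N = 11.
Strictly below 9.7: 8. Equal to 9.7: 2.
PR = 10/11 × 100 = 90.9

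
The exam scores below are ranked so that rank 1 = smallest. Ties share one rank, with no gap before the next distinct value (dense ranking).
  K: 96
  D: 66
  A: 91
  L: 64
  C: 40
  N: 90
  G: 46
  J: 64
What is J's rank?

Sorted (ascending): 40, 46, 64, 64, 66, 90, 91, 96
The 2 values of 64 share dense rank 3.
Remaining distinct values take the next consecutive integers.
J has value 64 → rank 3.

3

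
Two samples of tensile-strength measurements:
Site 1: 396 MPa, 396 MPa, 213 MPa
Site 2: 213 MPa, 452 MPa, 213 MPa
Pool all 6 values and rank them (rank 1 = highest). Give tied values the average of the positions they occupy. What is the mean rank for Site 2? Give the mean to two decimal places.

Sorted (descending): 452, 396, 396, 213, 213, 213
The 2 values of 396 occupy positions 2–3 → average rank (2+3)/2 = 2.5.
The 3 values of 213 occupy positions 4–6 → average rank 5.
Site 2 values → pooled ranks: 213→5, 452→1, 213→5
Mean rank = (5 + 1 + 5) / 3 = 3.67

3.67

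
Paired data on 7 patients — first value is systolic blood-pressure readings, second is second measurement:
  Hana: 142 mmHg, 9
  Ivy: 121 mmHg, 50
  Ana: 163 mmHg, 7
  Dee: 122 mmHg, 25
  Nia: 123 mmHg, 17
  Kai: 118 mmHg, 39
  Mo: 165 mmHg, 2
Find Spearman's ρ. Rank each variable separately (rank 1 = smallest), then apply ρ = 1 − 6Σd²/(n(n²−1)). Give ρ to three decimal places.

Ranks of variable 1: 5, 2, 6, 3, 4, 1, 7
Ranks of variable 2: 3, 7, 2, 5, 4, 6, 1
d = r₁ − r₂: 2, -5, 4, -2, 0, -5, 6
d²: 4, 25, 16, 4, 0, 25, 36; Σd² = 110
ρ = 1 − 6·110/(7·48) = 1 − 660/336 = -0.964

-0.964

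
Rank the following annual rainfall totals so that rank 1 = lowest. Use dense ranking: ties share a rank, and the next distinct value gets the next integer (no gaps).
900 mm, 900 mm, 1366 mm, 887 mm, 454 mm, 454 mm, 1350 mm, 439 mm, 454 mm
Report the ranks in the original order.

Sorted (ascending): 439, 454, 454, 454, 887, 900, 900, 1350, 1366
The 3 values of 454 share dense rank 2.
The 2 values of 900 share dense rank 4.
Remaining distinct values take the next consecutive integers.

4, 4, 6, 3, 2, 2, 5, 1, 2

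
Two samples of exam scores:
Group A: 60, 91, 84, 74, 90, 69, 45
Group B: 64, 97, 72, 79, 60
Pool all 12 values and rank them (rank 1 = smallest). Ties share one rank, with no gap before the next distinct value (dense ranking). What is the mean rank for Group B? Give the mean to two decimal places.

5.60

Sorted (ascending): 45, 60, 60, 64, 69, 72, 74, 79, 84, 90, 91, 97
The 2 values of 60 share dense rank 2.
Remaining distinct values take the next consecutive integers.
Group B values → pooled ranks: 64→3, 97→11, 72→5, 79→7, 60→2
Mean rank = (3 + 11 + 5 + 7 + 2) / 5 = 5.60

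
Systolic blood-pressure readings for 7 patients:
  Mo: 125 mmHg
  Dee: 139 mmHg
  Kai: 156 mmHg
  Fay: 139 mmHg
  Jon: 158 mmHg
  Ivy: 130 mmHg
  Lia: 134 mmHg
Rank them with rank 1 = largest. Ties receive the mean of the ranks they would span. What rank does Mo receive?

Sorted (descending): 158, 156, 139, 139, 134, 130, 125
The 2 values of 139 occupy positions 3–4 → average rank (3+4)/2 = 3.5.
Mo has value 125 mmHg → rank 7.

7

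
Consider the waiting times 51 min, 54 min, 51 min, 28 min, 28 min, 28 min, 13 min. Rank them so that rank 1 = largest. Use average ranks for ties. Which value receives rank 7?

Sorted (descending): 54, 51, 51, 28, 28, 28, 13
The 2 values of 51 occupy positions 2–3 → average rank (2+3)/2 = 2.5.
The 3 values of 28 occupy positions 4–6 → average rank 5.
Rank 7 → value 13.

13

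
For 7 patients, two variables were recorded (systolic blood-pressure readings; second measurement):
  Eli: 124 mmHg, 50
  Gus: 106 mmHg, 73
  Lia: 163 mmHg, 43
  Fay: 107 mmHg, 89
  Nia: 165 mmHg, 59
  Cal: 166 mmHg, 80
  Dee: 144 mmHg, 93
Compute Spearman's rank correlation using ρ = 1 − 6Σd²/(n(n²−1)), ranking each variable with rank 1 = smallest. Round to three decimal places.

-0.143

Ranks of variable 1: 3, 1, 5, 2, 6, 7, 4
Ranks of variable 2: 2, 4, 1, 6, 3, 5, 7
d = r₁ − r₂: 1, -3, 4, -4, 3, 2, -3
d²: 1, 9, 16, 16, 9, 4, 9; Σd² = 64
ρ = 1 − 6·64/(7·48) = 1 − 384/336 = -0.143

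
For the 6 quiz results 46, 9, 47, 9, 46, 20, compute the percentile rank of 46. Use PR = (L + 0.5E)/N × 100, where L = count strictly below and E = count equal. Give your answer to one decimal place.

66.7

N = 6.
Strictly below 46: 3. Equal to 46: 2.
PR = (3 + 0.5·2)/6 × 100 = 66.7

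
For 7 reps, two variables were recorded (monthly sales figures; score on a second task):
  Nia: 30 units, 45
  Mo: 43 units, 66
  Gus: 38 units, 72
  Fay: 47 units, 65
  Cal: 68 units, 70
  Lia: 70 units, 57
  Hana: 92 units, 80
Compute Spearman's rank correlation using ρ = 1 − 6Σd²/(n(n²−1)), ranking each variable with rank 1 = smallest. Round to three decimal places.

0.393

Ranks of variable 1: 1, 3, 2, 4, 5, 6, 7
Ranks of variable 2: 1, 4, 6, 3, 5, 2, 7
d = r₁ − r₂: 0, -1, -4, 1, 0, 4, 0
d²: 0, 1, 16, 1, 0, 16, 0; Σd² = 34
ρ = 1 − 6·34/(7·48) = 1 − 204/336 = 0.393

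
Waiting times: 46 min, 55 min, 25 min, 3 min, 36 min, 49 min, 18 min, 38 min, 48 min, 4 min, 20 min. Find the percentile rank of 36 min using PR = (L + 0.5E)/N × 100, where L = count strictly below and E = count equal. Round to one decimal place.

50.0

N = 11.
Strictly below 36: 5. Equal to 36: 1.
PR = (5 + 0.5·1)/11 × 100 = 50.0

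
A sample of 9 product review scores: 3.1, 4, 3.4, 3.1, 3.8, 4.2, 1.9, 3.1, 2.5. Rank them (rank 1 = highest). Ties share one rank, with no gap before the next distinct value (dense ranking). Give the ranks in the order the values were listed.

Sorted (descending): 4.2, 4, 3.8, 3.4, 3.1, 3.1, 3.1, 2.5, 1.9
The 3 values of 3.1 share dense rank 5.
Remaining distinct values take the next consecutive integers.

5, 2, 4, 5, 3, 1, 7, 5, 6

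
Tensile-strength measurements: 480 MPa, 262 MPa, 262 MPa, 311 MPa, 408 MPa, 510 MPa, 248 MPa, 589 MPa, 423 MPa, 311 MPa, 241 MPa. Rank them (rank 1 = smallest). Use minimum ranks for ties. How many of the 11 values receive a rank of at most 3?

4

Sorted (ascending): 241, 248, 262, 262, 311, 311, 408, 423, 480, 510, 589
The 2 values of 262 occupy positions 3–4 → each gets rank 3.
The 2 values of 311 occupy positions 5–6 → each gets rank 5.
Ranks ≤ 3: {1, 2, 3, 3} → 4 values.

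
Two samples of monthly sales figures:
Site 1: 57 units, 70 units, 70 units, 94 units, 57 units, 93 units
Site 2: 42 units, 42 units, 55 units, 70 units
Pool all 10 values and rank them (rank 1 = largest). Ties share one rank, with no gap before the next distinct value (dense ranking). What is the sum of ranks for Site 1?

Sorted (descending): 94, 93, 70, 70, 70, 57, 57, 55, 42, 42
The 3 values of 70 share dense rank 3.
The 2 values of 57 share dense rank 4.
The 2 values of 42 share dense rank 6.
Remaining distinct values take the next consecutive integers.
Site 1 values → pooled ranks: 57→4, 70→3, 70→3, 94→1, 57→4, 93→2
Rank sum = 4 + 3 + 3 + 1 + 4 + 2 = 17

17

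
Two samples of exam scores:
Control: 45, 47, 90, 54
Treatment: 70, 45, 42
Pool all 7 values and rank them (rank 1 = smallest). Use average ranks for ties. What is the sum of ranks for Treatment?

Sorted (ascending): 42, 45, 45, 47, 54, 70, 90
The 2 values of 45 occupy positions 2–3 → average rank (2+3)/2 = 2.5.
Treatment values → pooled ranks: 70→6, 45→2.5, 42→1
Rank sum = 6 + 2.5 + 1 = 9.5

9.5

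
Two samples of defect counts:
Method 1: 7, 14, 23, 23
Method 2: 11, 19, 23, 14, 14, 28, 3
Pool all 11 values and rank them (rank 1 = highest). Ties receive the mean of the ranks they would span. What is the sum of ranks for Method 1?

Sorted (descending): 28, 23, 23, 23, 19, 14, 14, 14, 11, 7, 3
The 3 values of 23 occupy positions 2–4 → average rank 3.
The 3 values of 14 occupy positions 6–8 → average rank 7.
Method 1 values → pooled ranks: 7→10, 14→7, 23→3, 23→3
Rank sum = 10 + 7 + 3 + 3 = 23

23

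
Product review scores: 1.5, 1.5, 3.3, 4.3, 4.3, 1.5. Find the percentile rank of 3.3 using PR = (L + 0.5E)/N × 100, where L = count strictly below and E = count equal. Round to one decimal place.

N = 6.
Strictly below 3.3: 3. Equal to 3.3: 1.
PR = (3 + 0.5·1)/6 × 100 = 58.3

58.3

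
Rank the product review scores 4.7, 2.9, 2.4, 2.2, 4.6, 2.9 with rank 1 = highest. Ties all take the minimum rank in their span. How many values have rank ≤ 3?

Sorted (descending): 4.7, 4.6, 2.9, 2.9, 2.4, 2.2
The 2 values of 2.9 occupy positions 3–4 → each gets rank 3.
Ranks ≤ 3: {1, 2, 3, 3} → 4 values.

4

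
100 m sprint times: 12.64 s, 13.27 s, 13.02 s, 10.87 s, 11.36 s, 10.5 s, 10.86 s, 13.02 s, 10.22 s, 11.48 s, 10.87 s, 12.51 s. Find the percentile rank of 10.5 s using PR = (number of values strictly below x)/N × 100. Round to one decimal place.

8.3

N = 12.
Strictly below 10.5: 1. Equal to 10.5: 1.
PR = 1/12 × 100 = 8.3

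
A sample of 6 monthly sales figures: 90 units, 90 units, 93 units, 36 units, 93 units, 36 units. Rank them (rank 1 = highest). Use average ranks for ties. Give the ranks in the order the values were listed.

3.5, 3.5, 1.5, 5.5, 1.5, 5.5

Sorted (descending): 93, 93, 90, 90, 36, 36
The 2 values of 93 occupy positions 1–2 → average rank (1+2)/2 = 1.5.
The 2 values of 90 occupy positions 3–4 → average rank (3+4)/2 = 3.5.
The 2 values of 36 occupy positions 5–6 → average rank (5+6)/2 = 5.5.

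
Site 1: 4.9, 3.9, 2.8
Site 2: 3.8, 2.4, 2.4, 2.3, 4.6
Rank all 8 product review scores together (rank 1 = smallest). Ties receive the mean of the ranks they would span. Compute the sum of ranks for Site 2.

18

Sorted (ascending): 2.3, 2.4, 2.4, 2.8, 3.8, 3.9, 4.6, 4.9
The 2 values of 2.4 occupy positions 2–3 → average rank (2+3)/2 = 2.5.
Site 2 values → pooled ranks: 3.8→5, 2.4→2.5, 2.4→2.5, 2.3→1, 4.6→7
Rank sum = 5 + 2.5 + 2.5 + 1 + 7 = 18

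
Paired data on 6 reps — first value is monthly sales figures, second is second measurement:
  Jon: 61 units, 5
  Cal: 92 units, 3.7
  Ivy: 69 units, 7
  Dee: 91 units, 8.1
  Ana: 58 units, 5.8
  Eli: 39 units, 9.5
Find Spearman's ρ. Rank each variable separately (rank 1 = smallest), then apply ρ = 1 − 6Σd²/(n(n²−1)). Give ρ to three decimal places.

Ranks of variable 1: 3, 6, 4, 5, 2, 1
Ranks of variable 2: 2, 1, 4, 5, 3, 6
d = r₁ − r₂: 1, 5, 0, 0, -1, -5
d²: 1, 25, 0, 0, 1, 25; Σd² = 52
ρ = 1 − 6·52/(6·35) = 1 − 312/210 = -0.486

-0.486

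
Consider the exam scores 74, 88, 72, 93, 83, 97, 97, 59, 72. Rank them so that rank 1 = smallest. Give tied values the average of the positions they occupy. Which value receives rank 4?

74

Sorted (ascending): 59, 72, 72, 74, 83, 88, 93, 97, 97
The 2 values of 72 occupy positions 2–3 → average rank (2+3)/2 = 2.5.
The 2 values of 97 occupy positions 8–9 → average rank (8+9)/2 = 8.5.
Rank 4 → value 74.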